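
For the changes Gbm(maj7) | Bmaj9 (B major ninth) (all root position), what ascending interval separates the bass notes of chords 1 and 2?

The roots are Gb and B.
3 letter names make it a third; at 5 semitones (a half step wider than major) the quality is augmented.

augmented 3rd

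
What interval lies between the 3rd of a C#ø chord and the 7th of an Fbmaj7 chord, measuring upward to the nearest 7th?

diminished octave

The 3rd of C#ø is E; the 7th of Fbmaj7 is Eb.
E up to Eb is 11 semitones, a half step narrower than a perfect octave, so the interval is diminished.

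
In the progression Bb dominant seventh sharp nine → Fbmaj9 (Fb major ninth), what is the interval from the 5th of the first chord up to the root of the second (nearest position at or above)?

The 5th of Bb dominant seventh sharp nine is F; the root of Fbmaj9 (Fb major ninth) is Fb.
From F to Fb: 11 semitones over an octave = diminished.

diminished octave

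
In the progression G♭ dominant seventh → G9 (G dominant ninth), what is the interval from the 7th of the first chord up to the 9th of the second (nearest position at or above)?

The 7th of G♭ dominant seventh is F♭; the 9th of G9 (G dominant ninth) is A.
3 letter names make it a third; at 5 semitones (a half step wider than major) the quality is augmented.

A3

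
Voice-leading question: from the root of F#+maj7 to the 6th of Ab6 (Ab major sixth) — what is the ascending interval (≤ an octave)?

F#+maj7 has F# as its root, and Ab6 (Ab major sixth) has F as its 6th.
8 letter names make it an octave; at 11 semitones (a half step narrower than perfect) the quality is diminished.

diminished octave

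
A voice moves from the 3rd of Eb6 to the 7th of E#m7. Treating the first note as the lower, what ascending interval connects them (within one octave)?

Eb6 has G as its 3rd, and E#m7 has D# as its 7th.
From G to D#: 8 semitones over a fifth = augmented.

A5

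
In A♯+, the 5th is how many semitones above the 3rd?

4

A♯ augmented: A♯-C𝄪-E𝄪.
C𝄪 to E𝄪 is a major third: 4 semitones.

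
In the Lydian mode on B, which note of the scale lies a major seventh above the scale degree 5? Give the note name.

The scale is B C♯ D♯ E♯ F♯ G♯ A♯.
The scale degree 5 is F♯; a major seventh above that is E♯ — scale degree 4.

E#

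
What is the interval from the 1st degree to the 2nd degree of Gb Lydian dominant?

M2

The scale runs Gb Ab Bb C Db Eb Fb.
1st degree = Gb; degree 2 = Ab.
Counting 2 letters and 2 half steps from Gb gives a major second.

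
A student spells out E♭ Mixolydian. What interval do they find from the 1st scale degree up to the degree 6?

M6

Spelling E♭ Mixolydian: E♭ F G A♭ B♭ C D♭.
The 1st scale degree is E♭ and the degree 6 is C.
From E♭ to C is 9 semitones, exactly the major sixth.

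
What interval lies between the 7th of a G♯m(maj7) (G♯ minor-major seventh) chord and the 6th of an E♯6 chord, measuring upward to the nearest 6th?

The 7th of G♯m(maj7) (G♯ minor-major seventh) is F𝄪; the 6th of E♯6 is C𝄪.
From F𝄪 to C𝄪 is 7 semitones, exactly the perfect fifth.

P5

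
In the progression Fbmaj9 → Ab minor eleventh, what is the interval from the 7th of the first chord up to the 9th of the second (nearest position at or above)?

perfect fifth

Fbmaj9 has Eb as its 7th, and Ab minor eleventh has Bb as its 9th.
Eb up to Bb spans 5 letter names and 7 semitones — a perfect fifth.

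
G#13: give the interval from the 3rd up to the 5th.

The chord tones of G#13 are G#, B#, D#, F#, A#, E#.
So we need the interval from B# up to D#.
From B# to D#: 3 semitones over a third = minor.

minor 3rd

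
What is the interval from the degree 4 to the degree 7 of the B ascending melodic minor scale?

B melodic minor: B C♯ D E F♯ G♯ A♯.
So we need the interval from E up to A♯.
From E to A♯: 6 semitones over a fourth = augmented.

augmented fourth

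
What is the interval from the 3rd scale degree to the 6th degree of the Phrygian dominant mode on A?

The scale runs A Bb C# D E F G.
So we need the interval from C# up to F.
C# up to F is 4 semitones, a half step narrower than a perfect fourth, so the interval is diminished.

diminished 4th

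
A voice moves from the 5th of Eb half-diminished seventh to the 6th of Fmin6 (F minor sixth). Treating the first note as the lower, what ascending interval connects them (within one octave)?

Eb half-diminished seventh has Bbb as its 5th, and Fmin6 (F minor sixth) has D as its 6th.
3 letter names make it a third; at 5 semitones (a half step wider than major) the quality is augmented.

A3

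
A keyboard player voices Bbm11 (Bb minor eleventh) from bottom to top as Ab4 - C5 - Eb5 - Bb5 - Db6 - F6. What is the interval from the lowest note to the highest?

The outer voices are Ab4 and F6.
Counting 13 letters and 21 half steps from Ab gives a major thirteenth.

major thirteenth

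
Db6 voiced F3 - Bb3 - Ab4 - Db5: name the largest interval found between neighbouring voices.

Adjacent intervals: F3→Bb3 = perfect fourth; Bb3→Ab4 = minor seventh; Ab4→Db5 = perfect fourth.
The largest is Bb3 to Ab4, a minor seventh (10 semitones).

minor 7th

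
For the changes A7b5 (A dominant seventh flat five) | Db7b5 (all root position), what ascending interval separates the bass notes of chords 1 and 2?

The roots are A and Db.
From A to Db: 4 semitones over a fourth = diminished.

diminished fourth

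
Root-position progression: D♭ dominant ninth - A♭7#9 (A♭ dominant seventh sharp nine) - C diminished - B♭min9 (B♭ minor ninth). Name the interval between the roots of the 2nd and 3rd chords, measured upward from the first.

major third

The roots are A♭ and C.
From A♭ to C is 4 semitones, exactly the major third.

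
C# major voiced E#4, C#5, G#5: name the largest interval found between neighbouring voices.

m6

Adjacent intervals: E#4→C#5 = minor sixth; C#5→G#5 = perfect fifth.
The largest is E#4 to C#5, a minor sixth (8 semitones).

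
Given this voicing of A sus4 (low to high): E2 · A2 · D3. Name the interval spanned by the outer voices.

The outer voices are E2 and D3.
From E to D: 10 semitones over a seventh = minor.

minor seventh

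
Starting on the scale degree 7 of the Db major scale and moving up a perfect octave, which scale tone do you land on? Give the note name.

C

The scale is Db Eb F Gb Ab Bb C.
The scale degree 7 is C; a perfect octave above that is C — scale degree 7.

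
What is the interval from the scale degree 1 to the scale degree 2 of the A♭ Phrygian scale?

A♭ phrygian: A♭ B𝄫 C♭ D♭ E♭ F♭ G♭.
So we need the interval from A♭ up to B𝄫.
2 letter names make it a second; at 1 semitone (a half step narrower than major) the quality is minor.

minor 2nd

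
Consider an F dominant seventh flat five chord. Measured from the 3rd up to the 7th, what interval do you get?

F7b5: F–A–C♭–E♭.
3rd = A; 7th = E♭.
From A to E♭: 6 semitones over a fifth = diminished.

diminished fifth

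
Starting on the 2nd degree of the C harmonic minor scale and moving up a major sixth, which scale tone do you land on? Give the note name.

B

The scale is C D Eb F G Ab B.
The 2nd degree is D; a major sixth above that is B — scale degree 7.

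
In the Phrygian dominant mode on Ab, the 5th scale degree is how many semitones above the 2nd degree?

6

The scale is Ab Bbb C Db Eb Fb Gb.
Bbb up to Eb is an augmented fourth — 6 semitones.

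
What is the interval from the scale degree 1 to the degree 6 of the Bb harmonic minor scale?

The scale runs Bb C Db Eb F Gb A.
That puts Bb below Gb.
6 letter names make it a sixth; at 8 semitones (a half step narrower than major) the quality is minor.

m6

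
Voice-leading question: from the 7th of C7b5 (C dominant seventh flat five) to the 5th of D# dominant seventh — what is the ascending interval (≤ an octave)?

C7b5 (C dominant seventh flat five) has Bb as its 7th, and D# dominant seventh has A# as its 5th.
From Bb to A#: 12 semitones over a seventh = augmented.

augmented seventh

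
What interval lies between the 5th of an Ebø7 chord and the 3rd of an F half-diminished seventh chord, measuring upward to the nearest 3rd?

major seventh

Ebø7 has Bbb as its 5th, and F half-diminished seventh has Ab as its 3rd.
Counting 7 letters and 11 half steps from Bbb gives a major seventh.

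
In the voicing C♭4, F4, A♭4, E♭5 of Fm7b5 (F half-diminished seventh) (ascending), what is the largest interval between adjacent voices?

Adjacent intervals: C♭4→F4 = augmented fourth; F4→A♭4 = minor third; A♭4→E♭5 = perfect fifth.
The largest is A♭4 to E♭5, a perfect fifth (7 semitones).

perfect 5th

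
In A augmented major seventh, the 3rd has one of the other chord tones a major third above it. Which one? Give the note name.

A augmented major seventh is spelled A–C♯–E♯–G♯.
The 3rd is C♯. A major third above C♯ is E♯.
E♯ is the chord's 5th.

E#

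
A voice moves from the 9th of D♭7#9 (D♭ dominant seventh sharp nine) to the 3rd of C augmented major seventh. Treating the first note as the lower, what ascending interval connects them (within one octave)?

The 9th of D♭7#9 (D♭ dominant seventh sharp nine) is E; the 3rd of C augmented major seventh is E.
E up to E spans 1 letter names and 0 semitones — a perfect unison.

P1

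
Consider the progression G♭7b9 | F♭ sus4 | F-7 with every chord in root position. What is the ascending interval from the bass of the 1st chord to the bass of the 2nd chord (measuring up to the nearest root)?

The roots are G♭ and F♭.
G♭ up to F♭ is 10 semitones, a half step narrower than a major seventh, so the interval is minor.

minor seventh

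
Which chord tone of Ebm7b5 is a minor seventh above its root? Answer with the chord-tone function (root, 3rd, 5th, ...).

Spelling the chord: Eb-Gb-Bbb-Db.
The root is Eb. A minor seventh above Eb is Db.
Db is the chord's 7th.

7th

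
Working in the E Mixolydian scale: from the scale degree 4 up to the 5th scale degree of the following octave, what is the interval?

E mixolydian: E F# G# A B C# D.
Scale degree 4 = A; 5th degree (up an octave) = B.
A up to B spans 9 letter names and 14 semitones — a major ninth.

M9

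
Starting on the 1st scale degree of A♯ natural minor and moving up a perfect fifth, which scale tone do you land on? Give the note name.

The scale is A♯ B♯ C♯ D♯ E♯ F♯ G♯.
The 1st scale degree is A♯; a perfect fifth above that is E♯ — scale degree 5.

E#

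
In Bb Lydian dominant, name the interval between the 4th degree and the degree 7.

diminished fourth

The scale runs Bb C D E F G Ab.
That puts E below Ab.
From E to Ab: 4 semitones over a fourth = diminished.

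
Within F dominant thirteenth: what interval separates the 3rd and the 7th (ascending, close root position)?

diminished fifth

Spelling the chord: F–A–C–E♭–G–D.
The 3rd is A and the 7th is E♭.
5 letter names make it a fifth; at 6 semitones (a half step narrower than perfect) the quality is diminished.
That tritone between 3rd and 7th is what gives the dominant seventh its pull toward resolution.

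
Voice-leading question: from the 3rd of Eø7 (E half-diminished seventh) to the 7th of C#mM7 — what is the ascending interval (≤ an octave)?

The 3rd of Eø7 (E half-diminished seventh) is G; the 7th of C#mM7 is B#.
3 letter names make it a third; at 5 semitones (a half step wider than major) the quality is augmented.

augmented third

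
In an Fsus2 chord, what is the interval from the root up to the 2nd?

Fsus2 is spelled F G C.
So we need the interval from F up to G.
From F to G is 2 semitones, exactly the major second.

M2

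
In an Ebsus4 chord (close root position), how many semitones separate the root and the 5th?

7

Ebsus4: Eb, Ab, Bb.
Eb to Bb is a perfect fifth: 7 semitones.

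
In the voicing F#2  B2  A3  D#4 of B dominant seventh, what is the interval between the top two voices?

Those voices are A3 and D#4.
From A to D#: 6 semitones over a fourth = augmented.

augmented 4th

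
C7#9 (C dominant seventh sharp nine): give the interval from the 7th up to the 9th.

The chord tones of C dominant seventh sharp nine are C, E, G, Bb, D#.
The 7th is Bb and the 9th is D#.
3 letter names make it a third; at 5 semitones (a half step wider than major) the quality is augmented.

augmented third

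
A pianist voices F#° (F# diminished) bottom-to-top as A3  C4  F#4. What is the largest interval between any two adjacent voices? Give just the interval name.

augmented fourth

Adjacent intervals: A3→C4 = minor third; C4→F#4 = augmented fourth.
The largest is C4 to F#4, an augmented fourth (6 semitones).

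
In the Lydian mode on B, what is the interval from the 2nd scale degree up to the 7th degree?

Spelling the Lydian mode on B: B C♯ D♯ E♯ F♯ G♯ A♯.
2nd scale degree = C♯; degree 7 = A♯.
C♯ up to A♯ spans 6 letter names and 9 semitones — a major sixth.

major sixth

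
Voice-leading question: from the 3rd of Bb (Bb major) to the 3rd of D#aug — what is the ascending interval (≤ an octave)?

The 3rd of Bb (Bb major) is D; the 3rd of D#aug is F##.
From D to F##: 5 semitones over a third = augmented.

augmented third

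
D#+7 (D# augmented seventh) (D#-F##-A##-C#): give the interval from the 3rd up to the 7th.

diminished 5th

That puts F## below C#.
5 letter names make it a fifth; at 6 semitones (a half step narrower than perfect) the quality is diminished.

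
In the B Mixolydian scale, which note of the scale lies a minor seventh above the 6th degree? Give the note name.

The scale is B C# D# E F# G# A.
The 6th degree is G#; a minor seventh above that is F# — scale degree 5.

F#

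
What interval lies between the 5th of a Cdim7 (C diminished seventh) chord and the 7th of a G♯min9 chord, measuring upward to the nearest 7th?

augmented seventh

Cdim7 (C diminished seventh) has G♭ as its 5th, and G♯min9 has F♯ as its 7th.
G♭ up to F♯ is 12 semitones, a half step wider than a major seventh, so the interval is augmented.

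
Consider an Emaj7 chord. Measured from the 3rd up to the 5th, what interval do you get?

Emaj7 is spelled E–G♯–B–D♯.
That puts G♯ below B.
3 letter names make it a third; at 3 semitones (a half step narrower than major) the quality is minor.

minor third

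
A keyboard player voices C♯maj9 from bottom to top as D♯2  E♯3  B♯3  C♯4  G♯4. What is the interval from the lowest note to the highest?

P18

The outer voices are D♯2 and G♯4.
Counting 18 letters and 29 half steps from D♯ gives a perfect 18th.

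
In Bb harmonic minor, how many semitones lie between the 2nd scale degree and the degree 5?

The scale is Bb C Db Eb F Gb A.
C up to F is a perfect fourth — 5 semitones.

5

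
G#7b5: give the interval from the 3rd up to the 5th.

Spelling the chord: G# B# D F#.
So we need the interval from B# up to D.
3 letter names make it a third; at 2 semitones (a whole step narrower than major) the quality is diminished.

diminished third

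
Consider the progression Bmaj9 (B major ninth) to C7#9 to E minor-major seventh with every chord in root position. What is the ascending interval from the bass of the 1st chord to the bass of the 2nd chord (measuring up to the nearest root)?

The roots are B and C.
From B to C: 1 semitone over a second = minor.

minor second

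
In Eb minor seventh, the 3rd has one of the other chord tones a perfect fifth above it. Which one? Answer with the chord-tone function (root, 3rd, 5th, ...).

Spelling the chord: Eb, Gb, Bb, Db.
The 3rd is Gb. A perfect fifth above Gb is Db.
Db is the chord's 7th.

7th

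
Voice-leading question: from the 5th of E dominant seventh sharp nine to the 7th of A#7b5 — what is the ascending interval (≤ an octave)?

E dominant seventh sharp nine has B as its 5th, and A#7b5 has G# as its 7th.
Counting 6 letters and 9 half steps from B gives a major sixth.

major sixth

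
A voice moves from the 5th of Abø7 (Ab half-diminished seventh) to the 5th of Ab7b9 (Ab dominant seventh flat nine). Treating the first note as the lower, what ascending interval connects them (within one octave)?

augmented unison

The 5th of Abø7 (Ab half-diminished seventh) is Ebb; the 5th of Ab7b9 (Ab dominant seventh flat nine) is Eb.
Ebb up to Eb is 1 semitone, a half step wider than a perfect unison, so the interval is augmented.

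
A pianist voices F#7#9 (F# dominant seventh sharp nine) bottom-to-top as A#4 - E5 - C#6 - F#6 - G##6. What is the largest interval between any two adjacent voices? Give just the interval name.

major sixth

Adjacent intervals: A#4→E5 = diminished fifth; E5→C#6 = major sixth; C#6→F#6 = perfect fourth; F#6→G##6 = augmented second.
The largest is E5 to C#6, a major sixth (9 semitones).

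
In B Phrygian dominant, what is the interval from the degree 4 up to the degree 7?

B phrygian dominant: B C D# E F# G A.
So we need the interval from E up to A.
From E to A is 5 semitones, exactly the perfect fourth.

P4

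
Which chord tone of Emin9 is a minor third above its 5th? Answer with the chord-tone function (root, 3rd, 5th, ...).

7th

Emin9 (E minor ninth): E–G–B–D–F#.
The 5th is B. A minor third above B is D.
D is the chord's 7th.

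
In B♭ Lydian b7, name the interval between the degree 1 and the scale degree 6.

major sixth

The scale runs B♭ C D E F G A♭.
So we need the interval from B♭ up to G.
Counting 6 letters and 9 half steps from B♭ gives a major sixth.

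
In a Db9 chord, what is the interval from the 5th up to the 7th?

The chord tones of Db9 are Db-F-Ab-Cb-Eb.
That puts Ab below Cb.
From Ab to Cb: 3 semitones over a third = minor.

m3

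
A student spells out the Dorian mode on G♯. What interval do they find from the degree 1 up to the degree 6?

major sixth

G♯ dorian: G♯ A♯ B C♯ D♯ E♯ F♯.
Degree 1 = G♯; 6th degree = E♯.
Counting 6 letters and 9 half steps from G♯ gives a major sixth.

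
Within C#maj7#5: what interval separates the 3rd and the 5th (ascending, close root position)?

M3

Spelling the chord: C#-E#-G##-B#.
That puts E# below G##.
E# up to G## spans 3 letter names and 4 semitones — a major third.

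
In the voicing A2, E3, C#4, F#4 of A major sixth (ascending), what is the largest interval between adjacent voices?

Adjacent intervals: A2→E3 = perfect fifth; E3→C#4 = major sixth; C#4→F#4 = perfect fourth.
The largest is E3 to C#4, a major sixth (9 semitones).

major 6th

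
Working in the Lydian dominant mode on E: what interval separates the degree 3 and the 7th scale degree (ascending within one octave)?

d5

The scale runs E F# G# A# B C# D.
Degree 3 = G#; degree 7 = D.
From G# to D: 6 semitones over a fifth = diminished.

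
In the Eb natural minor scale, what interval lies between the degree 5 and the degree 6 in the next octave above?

minor ninth

Eb natural minor: Eb F Gb Ab Bb Cb Db.
The degree 5 is Bb and the 6th degree (up an octave) is Cb.
From Bb to Cb: 13 semitones over a ninth = minor.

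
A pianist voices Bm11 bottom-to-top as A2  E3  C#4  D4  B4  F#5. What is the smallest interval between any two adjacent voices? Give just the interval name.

minor 2nd

Adjacent intervals: A2→E3 = perfect fifth; E3→C#4 = major sixth; C#4→D4 = minor second; D4→B4 = major sixth; B4→F#5 = perfect fifth.
The smallest is C#4 to D4, a minor second (1 semitone).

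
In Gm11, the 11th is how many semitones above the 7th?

The chord tones of Gm11 (G minor eleventh) are G–Bb–D–F–A–C.
F to C is a perfect fifth: 7 semitones.

7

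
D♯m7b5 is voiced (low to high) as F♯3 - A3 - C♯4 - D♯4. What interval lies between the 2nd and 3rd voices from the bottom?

Those voices are A3 and C♯4.
A up to C♯ spans 3 letter names and 4 semitones — a major third.

M3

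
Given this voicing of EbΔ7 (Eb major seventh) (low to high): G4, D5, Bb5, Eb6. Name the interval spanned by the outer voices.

The outer voices are G4 and Eb6.
13 letter names make it a thirteenth; at 20 semitones (a half step narrower than major) the quality is minor.

minor 13th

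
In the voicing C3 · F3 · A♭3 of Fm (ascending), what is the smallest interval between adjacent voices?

Adjacent intervals: C3→F3 = perfect fourth; F3→A♭3 = minor third.
The smallest is F3 to A♭3, a minor third (3 semitones).

m3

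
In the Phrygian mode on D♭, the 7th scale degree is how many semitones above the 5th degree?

3

The scale is D♭ E𝄫 F♭ G♭ A♭ B𝄫 C♭.
A♭ up to C♭ is a minor third — 3 semitones.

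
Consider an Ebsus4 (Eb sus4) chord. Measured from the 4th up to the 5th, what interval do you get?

Eb sus4 is spelled Eb-Ab-Bb.
The 4th is Ab and the 5th is Bb.
Ab up to Bb spans 2 letter names and 2 semitones — a major second.

major 2nd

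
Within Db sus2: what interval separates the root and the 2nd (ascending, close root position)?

Db sus2 is spelled Db–Eb–Ab.
That puts Db below Eb.
Db up to Eb spans 2 letter names and 2 semitones — a major second.

major second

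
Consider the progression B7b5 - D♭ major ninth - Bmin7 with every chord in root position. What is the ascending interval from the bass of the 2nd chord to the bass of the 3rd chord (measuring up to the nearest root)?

A6

The roots are D♭ and B.
D♭ up to B is 10 semitones, a half step wider than a major sixth, so the interval is augmented.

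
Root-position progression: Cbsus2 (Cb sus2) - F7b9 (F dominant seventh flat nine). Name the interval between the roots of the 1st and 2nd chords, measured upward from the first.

augmented fourth

The roots are Cb and F.
From Cb to F: 6 semitones over a fourth = augmented.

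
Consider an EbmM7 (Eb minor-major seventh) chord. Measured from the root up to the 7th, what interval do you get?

major seventh

The chord tones of Eb minor-major seventh are Eb, Gb, Bb, D.
Root = Eb; 7th = D.
Counting 7 letters and 11 half steps from Eb gives a major seventh.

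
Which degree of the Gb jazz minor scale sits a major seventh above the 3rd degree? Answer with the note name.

The scale is Gb Ab Bbb Cb Db Eb F.
The 3rd degree is Bbb; a major seventh above that is Ab — scale degree 2.

Ab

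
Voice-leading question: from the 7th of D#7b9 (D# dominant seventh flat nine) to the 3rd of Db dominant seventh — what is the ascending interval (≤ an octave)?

diminished fourth

D#7b9 (D# dominant seventh flat nine) has C# as its 7th, and Db dominant seventh has F as its 3rd.
C# up to F is 4 semitones, a half step narrower than a perfect fourth, so the interval is diminished.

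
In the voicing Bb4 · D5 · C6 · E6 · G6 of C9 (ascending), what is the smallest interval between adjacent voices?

minor third

Adjacent intervals: Bb4→D5 = major third; D5→C6 = minor seventh; C6→E6 = major third; E6→G6 = minor third.
The smallest is E6 to G6, a minor third (3 semitones).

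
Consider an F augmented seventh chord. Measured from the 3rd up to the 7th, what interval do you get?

Spelling the chord: F A C♯ E♭.
3rd = A; 7th = E♭.
From A to E♭: 6 semitones over a fifth = diminished.

diminished fifth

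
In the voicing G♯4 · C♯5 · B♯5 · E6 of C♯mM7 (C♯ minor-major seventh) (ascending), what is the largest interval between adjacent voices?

Adjacent intervals: G♯4→C♯5 = perfect fourth; C♯5→B♯5 = major seventh; B♯5→E6 = diminished fourth.
The largest is C♯5 to B♯5, a major seventh (11 semitones).

major seventh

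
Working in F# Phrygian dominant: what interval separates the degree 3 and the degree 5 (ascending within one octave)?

m3

F# phrygian dominant: F# G A# B C# D E.
The degree 3 is A# and the 5th scale degree is C#.
A# up to C# is 3 semitones, a half step narrower than a major third, so the interval is minor.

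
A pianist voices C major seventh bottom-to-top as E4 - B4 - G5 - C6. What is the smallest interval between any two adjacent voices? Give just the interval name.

Adjacent intervals: E4→B4 = perfect fifth; B4→G5 = minor sixth; G5→C6 = perfect fourth.
The smallest is G5 to C6, a perfect fourth (5 semitones).

perfect fourth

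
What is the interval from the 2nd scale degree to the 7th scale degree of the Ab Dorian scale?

Spelling the Ab Dorian scale: Ab Bb Cb Db Eb F Gb.
That puts Bb below Gb.
From Bb to Gb: 8 semitones over a sixth = minor.

minor sixth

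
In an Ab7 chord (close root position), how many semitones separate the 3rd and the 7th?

Ab7: Ab-C-Eb-Gb.
C to Gb is a diminished fifth: 6 semitones.

6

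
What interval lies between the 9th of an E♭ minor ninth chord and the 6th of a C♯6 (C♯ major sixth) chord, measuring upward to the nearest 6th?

The 9th of E♭ minor ninth is F; the 6th of C♯6 (C♯ major sixth) is A♯.
From F to A♯: 5 semitones over a third = augmented.

augmented third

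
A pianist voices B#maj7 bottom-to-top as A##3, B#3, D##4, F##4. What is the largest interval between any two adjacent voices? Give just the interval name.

major third

Adjacent intervals: A##3→B#3 = minor second; B#3→D##4 = major third; D##4→F##4 = minor third.
The largest is B#3 to D##4, a major third (4 semitones).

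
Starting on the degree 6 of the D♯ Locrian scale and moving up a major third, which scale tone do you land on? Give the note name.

D#

The scale is D♯ E F♯ G♯ A B C♯.
The degree 6 is B; a major third above that is D♯ — scale degree 1.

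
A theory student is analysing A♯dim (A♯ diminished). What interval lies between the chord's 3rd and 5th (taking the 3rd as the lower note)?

Spelling the chord: A♯–C♯–E.
3rd = C♯; 5th = E.
C♯ up to E is 3 semitones, a half step narrower than a major third, so the interval is minor.

m3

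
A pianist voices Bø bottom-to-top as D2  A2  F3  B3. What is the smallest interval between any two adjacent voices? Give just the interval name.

augmented fourth

Adjacent intervals: D2→A2 = perfect fifth; A2→F3 = minor sixth; F3→B3 = augmented fourth.
The smallest is F3 to B3, an augmented fourth (6 semitones).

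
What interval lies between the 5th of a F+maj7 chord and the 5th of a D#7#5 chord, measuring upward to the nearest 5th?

augmented sixth

The 5th of F+maj7 is C#; the 5th of D#7#5 is A##.
6 letter names make it a sixth; at 10 semitones (a half step wider than major) the quality is augmented.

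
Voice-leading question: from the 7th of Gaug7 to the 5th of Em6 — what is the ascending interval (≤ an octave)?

The 7th of Gaug7 is F; the 5th of Em6 is B.
4 letter names make it a fourth; at 6 semitones (a half step wider than perfect) the quality is augmented.

augmented fourth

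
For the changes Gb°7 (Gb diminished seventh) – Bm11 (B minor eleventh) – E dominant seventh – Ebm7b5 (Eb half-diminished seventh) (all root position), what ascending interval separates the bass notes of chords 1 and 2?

The roots are Gb and B.
3 letter names make it a third; at 5 semitones (a half step wider than major) the quality is augmented.

augmented 3rd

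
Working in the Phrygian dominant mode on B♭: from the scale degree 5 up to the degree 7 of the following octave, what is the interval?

minor tenth

Spelling the Phrygian dominant mode on B♭: B♭ C♭ D E♭ F G♭ A♭.
That puts F below A♭.
From F to A♭: 15 semitones over a tenth = minor.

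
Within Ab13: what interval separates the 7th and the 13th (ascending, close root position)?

Spelling the chord: Ab, C, Eb, Gb, Bb, F.
7th = Gb; 13th = F.
Gb up to F spans 7 letter names and 11 semitones — a major seventh.

M7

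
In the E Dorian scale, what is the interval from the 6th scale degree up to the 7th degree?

m2

E dorian: E F# G A B C# D.
6th scale degree = C#; 7th scale degree = D.
C# up to D is 1 semitone, a half step narrower than a major second, so the interval is minor.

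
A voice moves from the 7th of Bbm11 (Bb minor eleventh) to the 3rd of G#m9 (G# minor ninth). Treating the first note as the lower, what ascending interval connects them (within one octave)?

The 7th of Bbm11 (Bb minor eleventh) is Ab; the 3rd of G#m9 (G# minor ninth) is B.
From Ab to B: 3 semitones over a second = augmented.

augmented 2nd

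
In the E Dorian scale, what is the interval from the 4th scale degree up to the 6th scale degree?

major 3rd

Spelling the E Dorian scale: E F♯ G A B C♯ D.
The 4th scale degree is A and the degree 6 is C♯.
Counting 3 letters and 4 half steps from A gives a major third.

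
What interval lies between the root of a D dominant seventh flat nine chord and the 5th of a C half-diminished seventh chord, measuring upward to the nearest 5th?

diminished fourth

The root of D dominant seventh flat nine is D; the 5th of C half-diminished seventh is Gb.
From D to Gb: 4 semitones over a fourth = diminished.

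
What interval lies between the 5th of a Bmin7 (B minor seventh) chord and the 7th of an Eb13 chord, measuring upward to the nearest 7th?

The 5th of Bmin7 (B minor seventh) is F#; the 7th of Eb13 is Db.
6 letter names make it a sixth; at 7 semitones (a whole step narrower than major) the quality is diminished.

diminished sixth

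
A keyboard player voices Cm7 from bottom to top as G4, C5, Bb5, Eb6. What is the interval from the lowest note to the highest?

The outer voices are G4 and Eb6.
G up to Eb is 20 semitones, a half step narrower than a major thirteenth, so the interval is minor.

minor thirteenth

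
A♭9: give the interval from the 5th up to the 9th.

A♭ dominant ninth: A♭, C, E♭, G♭, B♭.
5th = E♭; 9th = B♭.
From E♭ to B♭ is 7 semitones, exactly the perfect fifth.

perfect fifth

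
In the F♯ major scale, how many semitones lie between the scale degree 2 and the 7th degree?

9

The scale is F♯ G♯ A♯ B C♯ D♯ E♯.
G♯ up to E♯ is a major sixth — 9 semitones.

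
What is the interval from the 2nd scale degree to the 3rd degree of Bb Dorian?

minor second

The scale runs Bb C Db Eb F G Ab.
The 2nd scale degree is C and the 3rd scale degree is Db.
C up to Db is 1 semitone, a half step narrower than a major second, so the interval is minor.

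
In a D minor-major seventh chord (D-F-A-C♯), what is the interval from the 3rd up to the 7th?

A5

3rd = F; 7th = C♯.
F up to C♯ is 8 semitones, a half step wider than a perfect fifth, so the interval is augmented.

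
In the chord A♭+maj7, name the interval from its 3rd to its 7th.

A♭maj7#5 is spelled A♭–C–E–G.
The 3rd is C and the 7th is G.
Counting 5 letters and 7 half steps from C gives a perfect fifth.

P5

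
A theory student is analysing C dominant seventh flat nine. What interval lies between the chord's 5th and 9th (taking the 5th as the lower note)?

C7b9 is spelled C E G Bb Db.
That puts G below Db.
From G to Db: 6 semitones over a fifth = diminished.

diminished 5th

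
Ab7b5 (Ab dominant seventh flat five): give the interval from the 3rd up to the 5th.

Ab7b5: Ab C Ebb Gb.
So we need the interval from C up to Ebb.
C up to Ebb is 2 semitones, a whole step narrower than a major third, so the interval is diminished.

diminished third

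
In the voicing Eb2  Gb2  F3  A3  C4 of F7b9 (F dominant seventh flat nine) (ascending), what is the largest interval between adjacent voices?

major seventh

Adjacent intervals: Eb2→Gb2 = minor third; Gb2→F3 = major seventh; F3→A3 = major third; A3→C4 = minor third.
The largest is Gb2 to F3, a major seventh (11 semitones).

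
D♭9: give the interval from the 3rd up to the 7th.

Spelling the chord: D♭–F–A♭–C♭–E♭.
The 3rd is F and the 7th is C♭.
5 letter names make it a fifth; at 6 semitones (a half step narrower than perfect) the quality is diminished.

diminished 5th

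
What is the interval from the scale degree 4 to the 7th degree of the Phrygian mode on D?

D phrygian: D Eb F G A Bb C.
That puts G below C.
From G to C is 5 semitones, exactly the perfect fourth.

perfect fourth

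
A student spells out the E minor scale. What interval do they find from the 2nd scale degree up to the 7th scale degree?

The scale runs E F♯ G A B C D.
2nd scale degree = F♯; 7th degree = D.
F♯ up to D is 8 semitones, a half step narrower than a major sixth, so the interval is minor.

m6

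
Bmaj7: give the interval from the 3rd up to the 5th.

The chord tones of B major seventh are B D# F# A#.
That puts D# below F#.
3 letter names make it a third; at 3 semitones (a half step narrower than major) the quality is minor.

minor 3rd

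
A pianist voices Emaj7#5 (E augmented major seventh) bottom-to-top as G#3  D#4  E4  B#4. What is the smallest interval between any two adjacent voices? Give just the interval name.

Adjacent intervals: G#3→D#4 = perfect fifth; D#4→E4 = minor second; E4→B#4 = augmented fifth.
The smallest is D#4 to E4, a minor second (1 semitone).

minor second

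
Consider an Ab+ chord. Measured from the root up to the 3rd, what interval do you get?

Ab+: Ab C E.
So we need the interval from Ab up to C.
Ab up to C spans 3 letter names and 4 semitones — a major third.

major third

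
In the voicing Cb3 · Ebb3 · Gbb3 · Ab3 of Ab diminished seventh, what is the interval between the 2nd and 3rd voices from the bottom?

Those voices are Ebb3 and Gbb3.
Ebb up to Gbb is 3 semitones, a half step narrower than a major third, so the interval is minor.

minor third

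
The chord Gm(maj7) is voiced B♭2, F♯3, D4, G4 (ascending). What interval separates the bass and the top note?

The outer voices are B♭2 and G4.
B♭ up to G spans 13 letter names and 21 semitones — a major thirteenth.

major thirteenth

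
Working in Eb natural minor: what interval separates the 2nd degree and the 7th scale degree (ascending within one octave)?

The scale runs Eb F Gb Ab Bb Cb Db.
The 2nd degree is F and the 7th scale degree is Db.
From F to Db: 8 semitones over a sixth = minor.

minor sixth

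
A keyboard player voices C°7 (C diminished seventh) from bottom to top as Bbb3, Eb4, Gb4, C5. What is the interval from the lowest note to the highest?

The outer voices are Bbb3 and C5.
Bbb up to C is 15 semitones, a half step wider than a major ninth, so the interval is augmented.

A9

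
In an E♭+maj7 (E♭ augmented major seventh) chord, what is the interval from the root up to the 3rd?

major 3rd

E♭+maj7: E♭, G, B, D.
The root is E♭ and the 3rd is G.
From E♭ to G is 4 semitones, exactly the major third.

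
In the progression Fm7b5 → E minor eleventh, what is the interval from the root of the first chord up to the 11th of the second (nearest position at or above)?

Fm7b5 has F as its root, and E minor eleventh has A as its 11th.
F up to A spans 3 letter names and 4 semitones — a major third.

major 3rd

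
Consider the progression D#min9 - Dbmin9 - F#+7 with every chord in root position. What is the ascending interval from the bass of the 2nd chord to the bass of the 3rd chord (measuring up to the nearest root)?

augmented 3rd

The roots are Db and F#.
Db up to F# is 5 semitones, a half step wider than a major third, so the interval is augmented.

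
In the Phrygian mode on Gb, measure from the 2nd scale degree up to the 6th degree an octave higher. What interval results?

perfect 12th

The scale runs Gb Abb Bbb Cb Db Ebb Fb.
So we need the interval from Abb up to Ebb.
Counting 12 letters and 19 half steps from Abb gives a perfect twelfth.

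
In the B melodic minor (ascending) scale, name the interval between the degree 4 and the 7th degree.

augmented 4th

Spelling the B melodic minor (ascending) scale: B C# D E F# G# A#.
So we need the interval from E up to A#.
From E to A#: 6 semitones over a fourth = augmented.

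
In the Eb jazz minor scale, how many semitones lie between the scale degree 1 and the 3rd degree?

3

The scale is Eb F Gb Ab Bb C D.
Eb up to Gb is a minor third — 3 semitones.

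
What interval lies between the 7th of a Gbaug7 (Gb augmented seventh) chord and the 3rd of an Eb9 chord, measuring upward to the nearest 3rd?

augmented second

The 7th of Gbaug7 (Gb augmented seventh) is Fb; the 3rd of Eb9 is G.
Fb up to G is 3 semitones, a half step wider than a major second, so the interval is augmented.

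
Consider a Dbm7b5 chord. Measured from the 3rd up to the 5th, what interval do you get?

Db half-diminished seventh is spelled Db, Fb, Abb, Cb.
So we need the interval from Fb up to Abb.
Fb up to Abb is 3 semitones, a half step narrower than a major third, so the interval is minor.

minor third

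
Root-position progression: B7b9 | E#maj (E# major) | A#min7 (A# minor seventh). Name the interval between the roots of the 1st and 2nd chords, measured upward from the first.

augmented fourth

The roots are B and E#.
From B to E#: 6 semitones over a fourth = augmented.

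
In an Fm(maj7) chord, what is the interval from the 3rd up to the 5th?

The chord tones of Fm(maj7) are F Ab C E.
The 3rd is Ab and the 5th is C.
From Ab to C is 4 semitones, exactly the major third.

major 3rd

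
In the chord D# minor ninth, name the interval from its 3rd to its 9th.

Spelling the chord: D#, F#, A#, C#, E#.
3rd = F#; 9th = E#.
From F# to E# is 11 semitones, exactly the major seventh.

M7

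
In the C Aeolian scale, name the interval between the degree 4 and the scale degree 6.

The scale runs C D Eb F G Ab Bb.
Degree 4 = F; degree 6 = Ab.
3 letter names make it a third; at 3 semitones (a half step narrower than major) the quality is minor.

minor third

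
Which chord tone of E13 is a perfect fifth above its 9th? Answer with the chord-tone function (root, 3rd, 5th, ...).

The chord tones of E13 (E dominant thirteenth) are E–G#–B–D–F#–C#.
The 9th is F#. A perfect fifth above F# is C#.
C# is the chord's 13th.

13th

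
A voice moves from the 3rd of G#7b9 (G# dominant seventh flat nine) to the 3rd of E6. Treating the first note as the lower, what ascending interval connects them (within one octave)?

G#7b9 (G# dominant seventh flat nine) has B# as its 3rd, and E6 has G# as its 3rd.
From B# to G#: 8 semitones over a sixth = minor.

minor sixth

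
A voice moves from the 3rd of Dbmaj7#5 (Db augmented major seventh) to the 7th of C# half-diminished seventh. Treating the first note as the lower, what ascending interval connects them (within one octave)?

augmented 4th

Dbmaj7#5 (Db augmented major seventh) has F as its 3rd, and C# half-diminished seventh has B as its 7th.
F up to B is 6 semitones, a half step wider than a perfect fourth, so the interval is augmented.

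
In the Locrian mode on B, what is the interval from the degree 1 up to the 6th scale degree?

B locrian: B C D E F G A.
That puts B below G.
From B to G: 8 semitones over a sixth = minor.

minor sixth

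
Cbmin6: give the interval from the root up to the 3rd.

m3

Cb minor sixth: Cb Ebb Gb Ab.
Root = Cb; 3rd = Ebb.
3 letter names make it a third; at 3 semitones (a half step narrower than major) the quality is minor.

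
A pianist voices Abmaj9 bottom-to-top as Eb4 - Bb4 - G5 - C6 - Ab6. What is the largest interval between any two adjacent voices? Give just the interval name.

Adjacent intervals: Eb4→Bb4 = perfect fifth; Bb4→G5 = major sixth; G5→C6 = perfect fourth; C6→Ab6 = minor sixth.
The largest is Bb4 to G5, a major sixth (9 semitones).

major 6th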